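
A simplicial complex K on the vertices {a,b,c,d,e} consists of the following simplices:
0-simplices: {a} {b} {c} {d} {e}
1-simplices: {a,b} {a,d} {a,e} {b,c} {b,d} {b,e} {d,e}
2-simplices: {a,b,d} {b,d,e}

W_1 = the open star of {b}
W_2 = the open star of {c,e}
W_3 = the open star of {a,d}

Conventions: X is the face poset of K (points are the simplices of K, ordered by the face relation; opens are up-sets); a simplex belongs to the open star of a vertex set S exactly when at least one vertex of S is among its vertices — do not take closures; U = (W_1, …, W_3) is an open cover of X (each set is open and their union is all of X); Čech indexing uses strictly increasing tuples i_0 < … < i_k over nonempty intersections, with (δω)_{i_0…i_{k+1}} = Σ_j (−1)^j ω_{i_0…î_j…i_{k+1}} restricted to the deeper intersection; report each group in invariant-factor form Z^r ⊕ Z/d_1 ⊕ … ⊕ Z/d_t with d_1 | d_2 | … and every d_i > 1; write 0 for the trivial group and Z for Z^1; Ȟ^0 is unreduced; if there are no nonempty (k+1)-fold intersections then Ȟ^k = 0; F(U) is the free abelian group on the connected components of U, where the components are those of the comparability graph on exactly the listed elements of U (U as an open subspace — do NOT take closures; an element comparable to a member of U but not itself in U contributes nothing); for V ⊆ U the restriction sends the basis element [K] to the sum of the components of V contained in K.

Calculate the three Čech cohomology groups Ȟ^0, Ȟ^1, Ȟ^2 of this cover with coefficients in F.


intersection data:
  W1={{b},{a,b},{b,c},{b,d},{b,e},{a,b,d},{b,d,e}} W2={{c},{e},{a,e},{b,c},{b,e},{d,e},{b,d,e}} W3={{a},{d},{a,b},{a,d},{a,e},{b,d},{d,e},{a,b,d},{b,d,e}}
  W12={{b,c},{b,e},{b,d,e}} W13={{a,b},{b,d},{a,b,d},{b,d,e}} W23={{a,e},{d,e},{b,d,e}}
  W123={{b,d,e}}
components per intersection:
  W1: {{b},{a,b},{b,c},{b,d},{b,e},{a,b,d},{b,d,e}}
  W2: {{c},{b,c}} {{e},{a,e},{b,e},{d,e},{b,d,e}}
  W3: {{a},{d},{a,b},{a,d},{a,e},{b,d},{d,e},{a,b,d},{b,d,e}}
  W12: {{b,c}} {{b,e},{b,d,e}}
  W13: {{a,b},{b,d},{a,b,d},{b,d,e}}
  W23: {{a,e}} {{d,e},{b,d,e}}
  W123: {{b,d,e}}
C dims 4,5,1; δ0: rk 3, SNF 1^3; δ1: rk 1, SNF 1^1
Ȟ^0 = (4 − 3) − 0 = 1, so Ȟ^0 ≅ Z
Ȟ^1 = (5 − 1) − 3 = 1, so Ȟ^1 ≅ Z
Ȟ^2 = (1 − 0) − 1 = 0, so Ȟ^2 ≅ 0

Ȟ^0(U;F) ≅ Z,  Ȟ^1(U;F) ≅ Z,  Ȟ^2(U;F) ≅ 0


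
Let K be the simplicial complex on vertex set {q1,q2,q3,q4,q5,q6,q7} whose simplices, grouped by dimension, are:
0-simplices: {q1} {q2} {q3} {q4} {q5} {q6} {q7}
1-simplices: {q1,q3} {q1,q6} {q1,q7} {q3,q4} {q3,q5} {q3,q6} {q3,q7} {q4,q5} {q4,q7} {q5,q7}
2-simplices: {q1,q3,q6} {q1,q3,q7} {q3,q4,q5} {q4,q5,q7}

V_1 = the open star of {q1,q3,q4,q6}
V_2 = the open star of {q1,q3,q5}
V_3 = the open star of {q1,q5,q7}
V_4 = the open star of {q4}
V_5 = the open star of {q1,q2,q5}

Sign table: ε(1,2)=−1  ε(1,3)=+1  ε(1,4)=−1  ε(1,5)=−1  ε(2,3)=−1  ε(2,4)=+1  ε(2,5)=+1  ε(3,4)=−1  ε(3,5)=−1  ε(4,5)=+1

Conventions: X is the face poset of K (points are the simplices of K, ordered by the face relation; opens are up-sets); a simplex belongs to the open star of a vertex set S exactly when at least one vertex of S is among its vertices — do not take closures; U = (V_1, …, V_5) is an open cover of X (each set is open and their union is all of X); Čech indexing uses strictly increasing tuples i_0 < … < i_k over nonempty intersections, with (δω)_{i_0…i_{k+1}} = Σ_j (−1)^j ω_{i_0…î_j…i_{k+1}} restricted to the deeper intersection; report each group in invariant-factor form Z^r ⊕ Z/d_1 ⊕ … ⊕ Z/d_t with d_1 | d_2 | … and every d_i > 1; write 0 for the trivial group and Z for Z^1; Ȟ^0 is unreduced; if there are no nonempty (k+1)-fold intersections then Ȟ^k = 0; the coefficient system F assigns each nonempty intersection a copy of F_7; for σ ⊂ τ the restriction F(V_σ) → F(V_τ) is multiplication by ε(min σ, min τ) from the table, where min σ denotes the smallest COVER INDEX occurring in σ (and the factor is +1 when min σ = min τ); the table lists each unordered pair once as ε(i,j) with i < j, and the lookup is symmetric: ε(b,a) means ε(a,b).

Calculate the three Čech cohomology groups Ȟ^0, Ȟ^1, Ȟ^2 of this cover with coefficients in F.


intersection data:
  V1={{q1},{q3},{q4},{q6},{q1,q3},{q1,q6},{q1,q7},{q3,q4},{q3,q5},{q3,q6},{q3,q7},{q4,q5},{q4,q7},{q1,q3,q6},{q1,q3,q7},{q3,q4,q5},{q4,q5,q7}} V2={{q1},{q3},{q5},{q1,q3},{q1,q6},{q1,q7},{q3,q4},{q3,q5},{q3,q6},{q3,q7},{q4,q5},{q5,q7},{q1,q3,q6},{q1,q3,q7},{q3,q4,q5},{q4,q5,q7}} V3={{q1},{q5},{q7},{q1,q3},{q1,q6},{q1,q7},{q3,q5},{q3,q7},{q4,q5},{q4,q7},{q5,q7},{q1,q3,q6},{q1,q3,q7},{q3,q4,q5},{q4,q5,q7}} V4={{q4},{q3,q4},{q4,q5},{q4,q7},{q3,q4,q5},{q4,q5,q7}} V5={{q1},{q2},{q5},{q1,q3},{q1,q6},{q1,q7},{q3,q5},{q4,q5},{q5,q7},{q1,q3,q6},{q1,q3,q7},{q3,q4,q5},{q4,q5,q7}}
  V12={{q1},{q3},{q1,q3},{q1,q6},{q1,q7},{q3,q4},{q3,q5},{q3,q6},{q3,q7},{q4,q5},{q1,q3,q6},{q1,q3,q7},{q3,q4,q5},{q4,q5,q7}} V13={{q1},{q1,q3},{q1,q6},{q1,q7},{q3,q5},{q3,q7},{q4,q5},{q4,q7},{q1,q3,q6},{q1,q3,q7},{q3,q4,q5},{q4,q5,q7}} V14={{q4},{q3,q4},{q4,q5},{q4,q7},{q3,q4,q5},{q4,q5,q7}} V15={{q1},{q1,q3},{q1,q6},{q1,q7},{q3,q5},{q4,q5},{q1,q3,q6},{q1,q3,q7},{q3,q4,q5},{q4,q5,q7}} V23={{q1},{q5},{q1,q3},{q1,q6},{q1,q7},{q3,q5},{q3,q7},{q4,q5},{q5,q7},{q1,q3,q6},{q1,q3,q7},{q3,q4,q5},{q4,q5,q7}} V24={{q3,q4},{q4,q5},{q3,q4,q5},{q4,q5,q7}} V25={{q1},{q5},{q1,q3},{q1,q6},{q1,q7},{q3,q5},{q4,q5},{q5,q7},{q1,q3,q6},{q1,q3,q7},{q3,q4,q5},{q4,q5,q7}} V34={{q4,q5},{q4,q7},{q3,q4,q5},{q4,q5,q7}} V35={{q1},{q5},{q1,q3},{q1,q6},{q1,q7},{q3,q5},{q4,q5},{q5,q7},{q1,q3,q6},{q1,q3,q7},{q3,q4,q5},{q4,q5,q7}} V45={{q4,q5},{q3,q4,q5},{q4,q5,q7}}
  V123={{q1},{q1,q3},{q1,q6},{q1,q7},{q3,q5},{q3,q7},{q4,q5},{q1,q3,q6},{q1,q3,q7},{q3,q4,q5},{q4,q5,q7}} V124={{q3,q4},{q4,q5},{q3,q4,q5},{q4,q5,q7}} V125={{q1},{q1,q3},{q1,q6},{q1,q7},{q3,q5},{q4,q5},{q1,q3,q6},{q1,q3,q7},{q3,q4,q5},{q4,q5,q7}} V134={{q4,q5},{q4,q7},{q3,q4,q5},{q4,q5,q7}} V135={{q1},{q1,q3},{q1,q6},{q1,q7},{q3,q5},{q4,q5},{q1,q3,q6},{q1,q3,q7},{q3,q4,q5},{q4,q5,q7}} V145={{q4,q5},{q3,q4,q5},{q4,q5,q7}} V234={{q4,q5},{q3,q4,q5},{q4,q5,q7}} V235={{q1},{q5},{q1,q3},{q1,q6},{q1,q7},{q3,q5},{q4,q5},{q5,q7},{q1,q3,q6},{q1,q3,q7},{q3,q4,q5},{q4,q5,q7}} V245={{q4,q5},{q3,q4,q5},{q4,q5,q7}} V345={{q4,q5},{q3,q4,q5},{q4,q5,q7}}
  V1234={{q4,q5},{q3,q4,q5},{q4,q5,q7}} V1235={{q1},{q1,q3},{q1,q6},{q1,q7},{q3,q5},{q4,q5},{q1,q3,q6},{q1,q3,q7},{q3,q4,q5},{q4,q5,q7}} V1245={{q4,q5},{q3,q4,q5},{q4,q5,q7}} V1345={{q4,q5},{q3,q4,q5},{q4,q5,q7}} V2345={{q4,q5},{q3,q4,q5},{q4,q5,q7}}
  V12345={{q4,q5},{q3,q4,q5},{q4,q5,q7}}
C dims 5,10,10,5; δ0: rk_F7 4; δ1: rk_F7 6; δ2: rk_F7 4
Ȟ^0 = (5 − 4) − 0 = 1, so Ȟ^0 ≅ Z/7
Ȟ^1 = (10 − 6) − 4 = 0, so Ȟ^1 ≅ 0
Ȟ^2 = (10 − 4) − 6 = 0, so Ȟ^2 ≅ 0

Ȟ^0(U;F) ≅ Z/7,  Ȟ^1(U;F) ≅ 0,  Ȟ^2(U;F) ≅ 0


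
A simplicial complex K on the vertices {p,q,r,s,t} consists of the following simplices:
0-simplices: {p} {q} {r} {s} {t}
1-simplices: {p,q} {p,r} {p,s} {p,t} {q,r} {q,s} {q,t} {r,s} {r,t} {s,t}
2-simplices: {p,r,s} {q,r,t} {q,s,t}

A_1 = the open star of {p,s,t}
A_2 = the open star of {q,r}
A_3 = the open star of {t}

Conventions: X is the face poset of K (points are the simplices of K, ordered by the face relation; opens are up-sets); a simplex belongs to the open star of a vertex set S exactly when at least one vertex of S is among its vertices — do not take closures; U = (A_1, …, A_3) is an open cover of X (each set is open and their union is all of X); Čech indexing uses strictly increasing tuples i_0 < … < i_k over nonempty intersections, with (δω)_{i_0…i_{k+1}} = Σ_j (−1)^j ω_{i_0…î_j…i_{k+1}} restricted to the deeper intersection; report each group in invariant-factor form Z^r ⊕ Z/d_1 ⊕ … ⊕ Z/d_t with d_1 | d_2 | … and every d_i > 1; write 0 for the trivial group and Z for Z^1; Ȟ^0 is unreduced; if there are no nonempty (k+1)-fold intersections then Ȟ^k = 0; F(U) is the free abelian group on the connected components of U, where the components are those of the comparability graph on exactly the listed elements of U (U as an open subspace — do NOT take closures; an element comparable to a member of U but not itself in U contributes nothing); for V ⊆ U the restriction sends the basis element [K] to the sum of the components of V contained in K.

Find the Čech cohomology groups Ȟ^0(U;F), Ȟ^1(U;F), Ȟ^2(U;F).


cover nerve:
  A1={{p},{s},{t},{p,q},{p,r},{p,s},{p,t},{q,s},{q,t},{r,s},{r,t},{s,t},{p,r,s},{q,r,t},{q,s,t}} A2={{q},{r},{p,q},{p,r},{q,r},{q,s},{q,t},{r,s},{r,t},{p,r,s},{q,r,t},{q,s,t}} A3={{t},{p,t},{q,t},{r,t},{s,t},{q,r,t},{q,s,t}}
  A12={{p,q},{p,r},{q,s},{q,t},{r,s},{r,t},{p,r,s},{q,r,t},{q,s,t}} A13={{t},{p,t},{q,t},{r,t},{s,t},{q,r,t},{q,s,t}} A23={{q,t},{r,t},{q,r,t},{q,s,t}}
  A123={{q,t},{r,t},{q,r,t},{q,s,t}}
components per intersection:
  A1: {{p},{s},{t},{p,q},{p,r},{p,s},{p,t},{q,s},{q,t},{r,s},{r,t},{s,t},{p,r,s},{q,r,t},{q,s,t}}
  A2: {{q},{r},{p,q},{p,r},{q,r},{q,s},{q,t},{r,s},{r,t},{p,r,s},{q,r,t},{q,s,t}}
  A3: {{t},{p,t},{q,t},{r,t},{s,t},{q,r,t},{q,s,t}}
  A12: {{p,q}} {{p,r},{r,s},{p,r,s}} {{q,s},{q,t},{r,t},{q,r,t},{q,s,t}}
  A13: {{t},{p,t},{q,t},{r,t},{s,t},{q,r,t},{q,s,t}}
  A23: {{q,t},{r,t},{q,r,t},{q,s,t}}
  A123: {{q,t},{r,t},{q,r,t},{q,s,t}}
C dims 3,5,1; δ0: rk 2, SNF 1^2; δ1: rk 1, SNF 1^1
Ȟ^0: (3−2)−0=1 ⇒ Z
Ȟ^1: (5−1)−2=2 ⇒ Z^2
Ȟ^2: (1−0)−1=0 ⇒ 0

Ȟ^0 = Z; Ȟ^1 = Z^2; Ȟ^2 = 0


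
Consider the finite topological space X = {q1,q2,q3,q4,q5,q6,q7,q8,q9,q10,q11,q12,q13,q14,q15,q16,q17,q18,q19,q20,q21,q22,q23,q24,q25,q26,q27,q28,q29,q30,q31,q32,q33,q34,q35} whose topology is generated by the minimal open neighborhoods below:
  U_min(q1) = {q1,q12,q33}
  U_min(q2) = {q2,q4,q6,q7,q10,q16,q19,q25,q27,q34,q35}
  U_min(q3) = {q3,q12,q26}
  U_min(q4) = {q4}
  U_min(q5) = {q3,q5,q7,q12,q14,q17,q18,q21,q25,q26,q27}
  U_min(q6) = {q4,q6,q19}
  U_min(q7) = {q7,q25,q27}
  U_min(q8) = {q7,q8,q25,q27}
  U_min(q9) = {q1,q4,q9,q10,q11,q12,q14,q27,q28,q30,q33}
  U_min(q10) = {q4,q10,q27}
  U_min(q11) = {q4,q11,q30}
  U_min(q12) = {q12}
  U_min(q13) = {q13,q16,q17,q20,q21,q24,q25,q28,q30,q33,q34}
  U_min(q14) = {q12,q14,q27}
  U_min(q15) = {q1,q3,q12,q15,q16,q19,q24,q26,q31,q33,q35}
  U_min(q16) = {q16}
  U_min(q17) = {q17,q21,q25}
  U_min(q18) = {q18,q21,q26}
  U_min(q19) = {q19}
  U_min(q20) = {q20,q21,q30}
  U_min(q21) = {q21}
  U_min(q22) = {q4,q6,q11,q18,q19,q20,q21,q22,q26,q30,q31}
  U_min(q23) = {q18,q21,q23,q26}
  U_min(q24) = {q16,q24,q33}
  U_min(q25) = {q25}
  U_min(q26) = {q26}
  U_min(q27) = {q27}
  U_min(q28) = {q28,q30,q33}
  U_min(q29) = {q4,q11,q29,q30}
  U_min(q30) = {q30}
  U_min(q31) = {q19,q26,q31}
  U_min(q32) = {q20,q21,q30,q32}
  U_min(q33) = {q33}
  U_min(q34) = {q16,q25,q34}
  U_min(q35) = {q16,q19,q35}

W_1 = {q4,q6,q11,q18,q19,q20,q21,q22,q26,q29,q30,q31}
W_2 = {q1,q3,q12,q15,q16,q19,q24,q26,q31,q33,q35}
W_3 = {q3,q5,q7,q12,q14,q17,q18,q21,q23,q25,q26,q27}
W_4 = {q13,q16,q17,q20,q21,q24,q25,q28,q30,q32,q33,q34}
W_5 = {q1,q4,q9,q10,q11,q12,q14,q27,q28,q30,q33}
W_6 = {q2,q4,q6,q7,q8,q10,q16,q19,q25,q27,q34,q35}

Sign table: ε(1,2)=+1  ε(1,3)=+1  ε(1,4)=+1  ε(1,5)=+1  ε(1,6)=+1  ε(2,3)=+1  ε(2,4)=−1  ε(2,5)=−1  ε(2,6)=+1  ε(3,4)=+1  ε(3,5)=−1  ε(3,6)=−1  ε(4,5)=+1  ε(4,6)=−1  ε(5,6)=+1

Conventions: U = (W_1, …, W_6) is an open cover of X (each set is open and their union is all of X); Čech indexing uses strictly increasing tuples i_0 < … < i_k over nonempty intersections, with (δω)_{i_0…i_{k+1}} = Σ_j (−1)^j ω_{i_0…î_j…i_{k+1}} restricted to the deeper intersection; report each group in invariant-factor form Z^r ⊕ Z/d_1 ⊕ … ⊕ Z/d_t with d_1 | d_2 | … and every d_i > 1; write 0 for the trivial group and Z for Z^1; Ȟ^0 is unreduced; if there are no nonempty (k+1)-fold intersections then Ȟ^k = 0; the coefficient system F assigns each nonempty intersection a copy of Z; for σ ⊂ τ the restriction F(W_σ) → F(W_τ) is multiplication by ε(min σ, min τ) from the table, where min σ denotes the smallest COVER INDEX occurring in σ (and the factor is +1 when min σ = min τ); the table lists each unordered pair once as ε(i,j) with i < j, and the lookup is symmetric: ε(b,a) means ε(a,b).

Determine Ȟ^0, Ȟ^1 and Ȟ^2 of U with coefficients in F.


nonempty overlaps:
  W12={q19,q26,q31} W13={q18,q21,q26} W14={q20,q21,q30} W15={q4,q11,q30} W16={q4,q6,q19} W23={q3,q12,q26} W24={q16,q24,q33} W25={q1,q12,q33} W26={q16,q19,q35} W34={q17,q21,q25} W35={q12,q14,q27} W36={q7,q25,q27} W45={q28,q30,q33} W46={q16,q25,q34} W56={q4,q10,q27}
  W123={q26} W126={q19} W134={q21} W145={q30} W156={q4} W235={q12} W245={q33} W246={q16} W346={q25} W356={q27}
C dims 6,15,10; δ0: rk 6, SNF 1^5·2; δ1: rk 9, SNF 1^9
degree 0: 6−6−0 = 0 → Ȟ^0 ≅ 0
degree 1: 15−9−6 = 0 plus torsion [2] → Ȟ^1 ≅ Z/2
degree 2: 10−0−9 = 1 → Ȟ^2 ≅ Z

Ȟ^0 ≅ 0,  Ȟ^1 ≅ Z/2,  Ȟ^2 ≅ Z


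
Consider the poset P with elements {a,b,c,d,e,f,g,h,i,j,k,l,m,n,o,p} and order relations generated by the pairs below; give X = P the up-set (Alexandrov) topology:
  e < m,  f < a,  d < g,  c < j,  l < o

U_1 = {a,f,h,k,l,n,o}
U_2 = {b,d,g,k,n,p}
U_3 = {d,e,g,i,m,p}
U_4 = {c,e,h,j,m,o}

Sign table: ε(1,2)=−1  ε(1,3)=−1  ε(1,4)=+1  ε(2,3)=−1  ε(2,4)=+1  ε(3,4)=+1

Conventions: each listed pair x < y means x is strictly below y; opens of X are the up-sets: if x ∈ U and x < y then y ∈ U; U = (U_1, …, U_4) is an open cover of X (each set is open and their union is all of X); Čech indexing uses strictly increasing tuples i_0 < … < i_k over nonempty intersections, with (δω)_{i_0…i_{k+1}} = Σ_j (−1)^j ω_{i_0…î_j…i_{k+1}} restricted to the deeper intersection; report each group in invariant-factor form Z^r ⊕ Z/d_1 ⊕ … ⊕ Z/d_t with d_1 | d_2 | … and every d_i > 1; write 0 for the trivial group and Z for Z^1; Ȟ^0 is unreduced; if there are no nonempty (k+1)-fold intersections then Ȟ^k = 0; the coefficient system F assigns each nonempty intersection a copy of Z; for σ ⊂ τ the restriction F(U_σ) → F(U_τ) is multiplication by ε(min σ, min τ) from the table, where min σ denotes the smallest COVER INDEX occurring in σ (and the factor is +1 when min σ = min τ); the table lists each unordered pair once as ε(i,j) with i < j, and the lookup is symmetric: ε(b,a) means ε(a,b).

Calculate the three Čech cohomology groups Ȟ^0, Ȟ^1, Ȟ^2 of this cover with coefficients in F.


nonempty overlaps:
  U12={k,n} U14={h,o} U23={d,g,p} U34={e,m}
C dims 4,4; δ0: rk 3, SNF 1^3
degree 0: 4−3−0 = 1 → Ȟ^0 ≅ Z
degree 1: 4−0−3 = 1 → Ȟ^1 ≅ Z
degree 2: 0−0−0 = 0 → Ȟ^2 ≅ 0

Ȟ^0(U;F) ≅ Z, Ȟ^1(U;F) ≅ Z, Ȟ^2(U;F) ≅ 0


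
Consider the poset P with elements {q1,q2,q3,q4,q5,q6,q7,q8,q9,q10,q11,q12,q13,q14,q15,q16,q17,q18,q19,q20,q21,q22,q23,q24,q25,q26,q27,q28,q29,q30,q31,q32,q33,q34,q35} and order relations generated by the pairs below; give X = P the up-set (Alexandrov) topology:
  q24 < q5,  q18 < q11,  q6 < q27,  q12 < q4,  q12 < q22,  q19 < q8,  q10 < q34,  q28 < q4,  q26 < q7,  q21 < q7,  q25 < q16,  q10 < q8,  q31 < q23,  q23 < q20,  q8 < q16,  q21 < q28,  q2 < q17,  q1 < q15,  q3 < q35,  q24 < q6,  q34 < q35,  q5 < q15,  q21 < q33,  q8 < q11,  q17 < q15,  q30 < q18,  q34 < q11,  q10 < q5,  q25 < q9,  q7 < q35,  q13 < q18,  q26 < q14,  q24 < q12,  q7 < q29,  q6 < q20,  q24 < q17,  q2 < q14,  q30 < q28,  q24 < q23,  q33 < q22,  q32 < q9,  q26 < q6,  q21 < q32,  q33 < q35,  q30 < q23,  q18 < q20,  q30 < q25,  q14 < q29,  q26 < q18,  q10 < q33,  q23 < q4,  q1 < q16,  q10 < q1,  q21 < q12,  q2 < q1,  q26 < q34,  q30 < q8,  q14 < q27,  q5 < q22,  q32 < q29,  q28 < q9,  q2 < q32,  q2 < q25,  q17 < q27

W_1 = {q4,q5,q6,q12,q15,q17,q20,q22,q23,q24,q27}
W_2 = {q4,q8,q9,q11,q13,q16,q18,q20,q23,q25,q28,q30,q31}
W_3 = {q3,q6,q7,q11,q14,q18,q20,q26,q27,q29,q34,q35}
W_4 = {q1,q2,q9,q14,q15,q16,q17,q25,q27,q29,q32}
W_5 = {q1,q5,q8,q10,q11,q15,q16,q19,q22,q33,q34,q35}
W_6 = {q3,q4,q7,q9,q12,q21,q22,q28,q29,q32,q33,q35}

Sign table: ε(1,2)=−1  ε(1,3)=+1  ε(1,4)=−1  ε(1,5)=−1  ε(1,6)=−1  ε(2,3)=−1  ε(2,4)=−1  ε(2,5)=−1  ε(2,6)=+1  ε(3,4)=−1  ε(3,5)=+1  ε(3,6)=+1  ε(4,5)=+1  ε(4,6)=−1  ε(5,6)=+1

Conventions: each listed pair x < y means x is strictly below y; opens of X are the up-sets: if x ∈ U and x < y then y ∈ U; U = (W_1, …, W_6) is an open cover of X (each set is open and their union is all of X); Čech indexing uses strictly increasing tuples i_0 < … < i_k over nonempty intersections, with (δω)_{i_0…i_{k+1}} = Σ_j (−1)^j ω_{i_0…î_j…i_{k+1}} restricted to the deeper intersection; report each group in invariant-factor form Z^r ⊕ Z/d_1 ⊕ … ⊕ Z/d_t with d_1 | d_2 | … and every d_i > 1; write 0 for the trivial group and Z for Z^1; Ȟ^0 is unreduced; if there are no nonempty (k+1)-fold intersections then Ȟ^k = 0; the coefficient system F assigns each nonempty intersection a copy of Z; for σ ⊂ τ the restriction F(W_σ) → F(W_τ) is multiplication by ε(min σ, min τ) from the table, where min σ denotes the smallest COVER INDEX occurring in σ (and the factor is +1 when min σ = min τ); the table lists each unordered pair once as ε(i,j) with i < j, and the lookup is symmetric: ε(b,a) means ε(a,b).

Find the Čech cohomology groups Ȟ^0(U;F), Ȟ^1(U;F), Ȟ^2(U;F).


intersection data:
  W12={q4,q20,q23} W13={q6,q20,q27} W14={q15,q17,q27} W15={q5,q15,q22} W16={q4,q12,q22} W23={q11,q18,q20} W24={q9,q16,q25} W25={q8,q11,q16} W26={q4,q9,q28} W34={q14,q27,q29} W35={q11,q34,q35} W36={q3,q7,q29,q35} W45={q1,q15,q16} W46={q9,q29,q32} W56={q22,q33,q35}
  W123={q20} W126={q4} W134={q27} W145={q15} W156={q22} W235={q11} W245={q16} W246={q9} W346={q29} W356={q35}
C dims 6,15,10; δ0: rk 6, SNF 1^5·2; δ1: rk 9, SNF 1^9
Ȟ^0 = (6 − 6) − 0 = 0, so Ȟ^0 ≅ 0
Ȟ^1 = (15 − 9) − 6 = 0 plus torsion [2], so Ȟ^1 ≅ Z/2
Ȟ^2 = (10 − 0) − 9 = 1, so Ȟ^2 ≅ Z

Ȟ^0 = 0, Ȟ^1 = Z/2 and Ȟ^2 = Z


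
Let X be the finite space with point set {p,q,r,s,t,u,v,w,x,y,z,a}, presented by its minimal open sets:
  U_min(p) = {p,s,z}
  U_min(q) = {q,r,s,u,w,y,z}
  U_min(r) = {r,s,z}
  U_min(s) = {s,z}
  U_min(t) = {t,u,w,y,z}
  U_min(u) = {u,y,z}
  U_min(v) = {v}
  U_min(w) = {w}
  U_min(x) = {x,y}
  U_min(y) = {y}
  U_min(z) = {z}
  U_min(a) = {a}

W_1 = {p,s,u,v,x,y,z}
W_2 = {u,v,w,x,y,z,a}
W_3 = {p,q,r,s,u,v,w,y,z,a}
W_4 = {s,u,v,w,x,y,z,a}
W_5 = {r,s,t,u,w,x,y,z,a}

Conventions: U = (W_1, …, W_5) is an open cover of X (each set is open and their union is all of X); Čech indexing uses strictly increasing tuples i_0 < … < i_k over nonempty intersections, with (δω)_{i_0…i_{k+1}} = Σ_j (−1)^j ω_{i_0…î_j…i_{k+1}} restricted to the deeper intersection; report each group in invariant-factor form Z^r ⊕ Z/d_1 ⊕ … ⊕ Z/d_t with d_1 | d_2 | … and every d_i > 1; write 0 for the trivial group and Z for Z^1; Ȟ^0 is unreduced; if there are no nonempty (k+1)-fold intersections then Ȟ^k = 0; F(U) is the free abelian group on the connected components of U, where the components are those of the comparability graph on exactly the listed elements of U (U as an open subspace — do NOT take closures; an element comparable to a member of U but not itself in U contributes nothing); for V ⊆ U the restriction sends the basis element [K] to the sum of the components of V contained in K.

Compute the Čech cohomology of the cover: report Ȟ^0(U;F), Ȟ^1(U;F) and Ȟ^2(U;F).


Ȟ^0 ≅ Z^3, Ȟ^1 ≅ Z and Ȟ^2 ≅ 0

nonempty overlaps:
  W12={u,v,x,y,z} W13={p,s,u,v,y,z} W14={s,u,v,x,y,z} W15={s,u,x,y,z} W23={u,v,w,y,z,a} W24={u,v,w,x,y,z,a} W25={u,w,x,y,z,a} W34={s,u,v,w,y,z,a} W35={r,s,u,w,y,z,a} W45={s,u,w,x,y,z,a}
  W123={u,v,y,z} W124={u,v,x,y,z} W125={u,x,y,z} W134={s,u,v,y,z} W135={s,u,y,z} W145={s,u,x,y,z} W234={u,v,w,y,z,a} W235={u,w,y,z,a} W245={u,w,x,y,z,a} W345={s,u,w,y,z,a}
  W1234={u,v,y,z} W1235={u,y,z} W1245={u,x,y,z} W1345={s,u,y,z} W2345={u,w,y,z,a}
  W12345={u,y,z}
components per intersection:
  W1: {p,s,u,x,y,z} {v}
  W2: {u,x,y,z} {v} {w} {a}
  W3: {p,q,r,s,u,w,y,z} {v} {a}
  W4: {s,u,x,y,z} {v} {w} {a}
  W5: {r,s,t,u,w,x,y,z} {a}
  W12: {u,x,y,z} {v}
  W13: {p,s,u,y,z} {v}
  W14: {s,u,x,y,z} {v}
  W15: {s,u,x,y,z}
  W23: {u,y,z} {v} {w} {a}
  W24: {u,x,y,z} {v} {w} {a}
  W25: {u,x,y,z} {w} {a}
  W34: {s,u,y,z} {v} {w} {a}
  W35: {r,s,u,y,z} {w} {a}
  W45: {s,u,x,y,z} {w} {a}
  W123: {u,y,z} {v}
  W124: {u,x,y,z} {v}
  W125: {u,x,y,z}
  W134: {s,u,y,z} {v}
  W135: {s,u,y,z}
  W145: {s,u,x,y,z}
  W234: {u,y,z} {v} {w} {a}
  W235: {u,y,z} {w} {a}
  W245: {u,x,y,z} {w} {a}
  W345: {s,u,y,z} {w} {a}
  W1234: {u,y,z} {v}
  W1235: {u,y,z}
  W1245: {u,x,y,z}
  W1345: {s,u,y,z}
  W2345: {u,y,z} {w} {a}
  W12345: {u,y,z}
C dims 15,28,22,8; δ0: rk 12, SNF 1^12; δ1: rk 15, SNF 1^15; δ2: rk 7, SNF 1^7
degree 0: 15−12−0 = 3 → Ȟ^0 ≅ Z^3
degree 1: 28−15−12 = 1 → Ȟ^1 ≅ Z
degree 2: 22−7−15 = 0 → Ȟ^2 ≅ 0


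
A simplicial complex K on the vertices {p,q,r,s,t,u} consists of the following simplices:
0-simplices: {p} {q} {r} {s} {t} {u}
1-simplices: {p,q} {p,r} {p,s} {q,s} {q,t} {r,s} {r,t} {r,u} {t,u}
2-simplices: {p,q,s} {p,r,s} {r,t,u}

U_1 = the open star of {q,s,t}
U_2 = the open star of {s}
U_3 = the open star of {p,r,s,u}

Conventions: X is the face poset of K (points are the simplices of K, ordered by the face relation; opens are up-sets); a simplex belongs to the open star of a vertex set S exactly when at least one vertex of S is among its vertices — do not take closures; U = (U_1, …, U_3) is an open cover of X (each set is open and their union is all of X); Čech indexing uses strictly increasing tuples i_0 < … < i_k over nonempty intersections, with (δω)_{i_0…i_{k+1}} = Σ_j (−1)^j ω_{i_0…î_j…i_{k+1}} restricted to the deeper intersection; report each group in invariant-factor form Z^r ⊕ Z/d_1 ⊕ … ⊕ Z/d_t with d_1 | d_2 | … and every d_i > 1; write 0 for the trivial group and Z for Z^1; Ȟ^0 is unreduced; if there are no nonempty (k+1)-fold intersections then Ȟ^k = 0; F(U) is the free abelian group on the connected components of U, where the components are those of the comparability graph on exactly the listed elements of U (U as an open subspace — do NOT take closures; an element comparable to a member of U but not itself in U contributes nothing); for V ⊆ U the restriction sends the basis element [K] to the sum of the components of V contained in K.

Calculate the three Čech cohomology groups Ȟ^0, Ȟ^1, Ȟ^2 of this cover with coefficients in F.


intersection data:
  U1={{q},{s},{t},{p,q},{p,s},{q,s},{q,t},{r,s},{r,t},{t,u},{p,q,s},{p,r,s},{r,t,u}} U2={{s},{p,s},{q,s},{r,s},{p,q,s},{p,r,s}} U3={{p},{r},{s},{u},{p,q},{p,r},{p,s},{q,s},{r,s},{r,t},{r,u},{t,u},{p,q,s},{p,r,s},{r,t,u}}
  U12={{s},{p,s},{q,s},{r,s},{p,q,s},{p,r,s}} U13={{s},{p,q},{p,s},{q,s},{r,s},{r,t},{t,u},{p,q,s},{p,r,s},{r,t,u}} U23={{s},{p,s},{q,s},{r,s},{p,q,s},{p,r,s}}
  U123={{s},{p,s},{q,s},{r,s},{p,q,s},{p,r,s}}
components per intersection:
  U1: {{q},{s},{t},{p,q},{p,s},{q,s},{q,t},{r,s},{r,t},{t,u},{p,q,s},{p,r,s},{r,t,u}}
  U2: {{s},{p,s},{q,s},{r,s},{p,q,s},{p,r,s}}
  U3: {{p},{r},{s},{u},{p,q},{p,r},{p,s},{q,s},{r,s},{r,t},{r,u},{t,u},{p,q,s},{p,r,s},{r,t,u}}
  U12: {{s},{p,s},{q,s},{r,s},{p,q,s},{p,r,s}}
  U13: {{s},{p,q},{p,s},{q,s},{r,s},{p,q,s},{p,r,s}} {{r,t},{t,u},{r,t,u}}
  U23: {{s},{p,s},{q,s},{r,s},{p,q,s},{p,r,s}}
  U123: {{s},{p,s},{q,s},{r,s},{p,q,s},{p,r,s}}
C dims 3,4,1; δ0: rk 2, SNF 1^2; δ1: rk 1, SNF 1^1
Ȟ^0 = (3 − 2) − 0 = 1, so Ȟ^0 ≅ Z
Ȟ^1 = (4 − 1) − 2 = 1, so Ȟ^1 ≅ Z
Ȟ^2 = (1 − 0) − 1 = 0, so Ȟ^2 ≅ 0

Ȟ^0(U;F) ≅ Z, Ȟ^1(U;F) ≅ Z, Ȟ^2(U;F) ≅ 0


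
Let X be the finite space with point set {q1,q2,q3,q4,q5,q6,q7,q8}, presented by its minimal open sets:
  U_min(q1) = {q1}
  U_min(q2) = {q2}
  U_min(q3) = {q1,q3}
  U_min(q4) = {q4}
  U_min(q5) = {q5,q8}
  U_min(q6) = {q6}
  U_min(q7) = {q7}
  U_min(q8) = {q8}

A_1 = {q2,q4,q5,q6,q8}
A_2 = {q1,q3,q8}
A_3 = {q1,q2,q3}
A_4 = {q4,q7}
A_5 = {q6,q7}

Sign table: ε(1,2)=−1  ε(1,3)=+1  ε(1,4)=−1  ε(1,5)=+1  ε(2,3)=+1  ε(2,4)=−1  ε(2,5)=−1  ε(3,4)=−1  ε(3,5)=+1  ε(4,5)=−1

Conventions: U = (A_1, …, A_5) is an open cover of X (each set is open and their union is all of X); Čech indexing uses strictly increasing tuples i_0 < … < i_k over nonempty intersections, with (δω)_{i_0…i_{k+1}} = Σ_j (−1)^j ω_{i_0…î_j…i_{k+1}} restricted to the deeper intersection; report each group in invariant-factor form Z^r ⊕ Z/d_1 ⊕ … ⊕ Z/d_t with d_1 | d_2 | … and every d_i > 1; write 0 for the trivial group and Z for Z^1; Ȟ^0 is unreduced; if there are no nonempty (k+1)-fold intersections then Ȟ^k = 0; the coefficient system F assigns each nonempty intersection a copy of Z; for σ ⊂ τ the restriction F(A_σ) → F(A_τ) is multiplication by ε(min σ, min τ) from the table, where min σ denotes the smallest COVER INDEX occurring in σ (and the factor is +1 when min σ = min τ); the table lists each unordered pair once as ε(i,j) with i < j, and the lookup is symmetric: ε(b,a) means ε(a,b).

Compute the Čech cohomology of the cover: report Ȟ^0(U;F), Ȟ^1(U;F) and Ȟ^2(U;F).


Ȟ^0 = 0, Ȟ^1 = Z ⊕ Z/2 and Ȟ^2 = 0

nonempty overlaps:
  A12={q8} A13={q2} A14={q4} A15={q6} A23={q1,q3} A45={q7}
C dims 5,6; δ0: rk 5, SNF 1^4·2
degree 0: 5−5−0 = 0 → Ȟ^0 ≅ 0
degree 1: 6−0−5 = 1 plus torsion [2] → Ȟ^1 ≅ Z ⊕ Z/2
degree 2: 0−0−0 = 0 → Ȟ^2 ≅ 0


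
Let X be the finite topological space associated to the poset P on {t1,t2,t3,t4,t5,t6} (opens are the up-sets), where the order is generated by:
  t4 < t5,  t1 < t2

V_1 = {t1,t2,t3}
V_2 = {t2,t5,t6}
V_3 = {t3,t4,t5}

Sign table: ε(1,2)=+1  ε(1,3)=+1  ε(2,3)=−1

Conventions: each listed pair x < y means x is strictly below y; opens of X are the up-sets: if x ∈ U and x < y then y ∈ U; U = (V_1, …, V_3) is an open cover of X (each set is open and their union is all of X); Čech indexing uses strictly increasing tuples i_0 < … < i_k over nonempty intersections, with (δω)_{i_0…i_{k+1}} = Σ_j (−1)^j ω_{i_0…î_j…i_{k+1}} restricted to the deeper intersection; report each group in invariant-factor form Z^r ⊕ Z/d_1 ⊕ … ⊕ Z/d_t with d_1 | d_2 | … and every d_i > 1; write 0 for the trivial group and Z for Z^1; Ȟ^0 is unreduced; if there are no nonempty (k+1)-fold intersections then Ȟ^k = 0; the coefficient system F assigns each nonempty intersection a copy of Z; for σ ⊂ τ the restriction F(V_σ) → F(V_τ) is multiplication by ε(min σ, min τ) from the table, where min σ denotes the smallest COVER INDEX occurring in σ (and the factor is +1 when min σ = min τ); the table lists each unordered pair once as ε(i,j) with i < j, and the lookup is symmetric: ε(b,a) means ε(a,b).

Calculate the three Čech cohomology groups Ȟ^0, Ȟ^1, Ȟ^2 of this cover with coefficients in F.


nonempty intersections:
  V12={t2} V13={t3} V23={t5}
C dims 3,3; δ0: rk 3, SNF 1^2·2
Ȟ^0: (3−3)−0=0 ⇒ 0
Ȟ^1: (3−0)−3=0 plus torsion [2] ⇒ Z/2
Ȟ^2: (0−0)−0=0 ⇒ 0

Ȟ^0(U;F) ≅ 0; Ȟ^1(U;F) ≅ Z/2; Ȟ^2(U;F) ≅ 0


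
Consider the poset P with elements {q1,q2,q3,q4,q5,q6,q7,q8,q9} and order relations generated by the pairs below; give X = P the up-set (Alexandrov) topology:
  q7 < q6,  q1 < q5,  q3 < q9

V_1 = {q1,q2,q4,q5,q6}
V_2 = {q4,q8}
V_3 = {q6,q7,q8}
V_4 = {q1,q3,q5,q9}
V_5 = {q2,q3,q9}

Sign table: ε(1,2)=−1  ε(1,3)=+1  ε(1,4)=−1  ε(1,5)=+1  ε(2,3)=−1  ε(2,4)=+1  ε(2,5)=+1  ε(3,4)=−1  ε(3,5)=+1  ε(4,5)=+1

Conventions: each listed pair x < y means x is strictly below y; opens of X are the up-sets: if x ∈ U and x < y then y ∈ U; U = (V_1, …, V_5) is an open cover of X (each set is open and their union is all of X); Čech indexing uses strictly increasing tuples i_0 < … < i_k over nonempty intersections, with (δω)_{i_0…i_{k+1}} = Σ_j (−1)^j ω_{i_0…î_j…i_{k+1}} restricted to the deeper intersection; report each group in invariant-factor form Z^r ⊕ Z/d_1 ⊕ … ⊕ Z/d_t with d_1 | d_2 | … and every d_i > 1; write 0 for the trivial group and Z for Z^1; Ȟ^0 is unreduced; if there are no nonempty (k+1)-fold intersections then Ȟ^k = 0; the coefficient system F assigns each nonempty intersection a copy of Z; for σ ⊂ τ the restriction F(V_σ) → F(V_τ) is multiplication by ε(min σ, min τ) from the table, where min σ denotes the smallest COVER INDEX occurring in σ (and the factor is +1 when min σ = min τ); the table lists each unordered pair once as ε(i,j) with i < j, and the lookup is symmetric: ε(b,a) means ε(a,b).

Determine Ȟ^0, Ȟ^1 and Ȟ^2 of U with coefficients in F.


nerve simplices:
  V12={q4} V13={q6} V14={q1,q5} V15={q2} V23={q8} V45={q3,q9}
C dims 5,6; δ0: rk 5, SNF 1^4·2
degree 0: 5−5−0 = 0 → Ȟ^0 ≅ 0
degree 1: 6−0−5 = 1 plus torsion [2] → Ȟ^1 ≅ Z ⊕ Z/2
degree 2: 0−0−0 = 0 → Ȟ^2 ≅ 0

Ȟ^0 ≅ 0; Ȟ^1 ≅ Z ⊕ Z/2; Ȟ^2 ≅ 0


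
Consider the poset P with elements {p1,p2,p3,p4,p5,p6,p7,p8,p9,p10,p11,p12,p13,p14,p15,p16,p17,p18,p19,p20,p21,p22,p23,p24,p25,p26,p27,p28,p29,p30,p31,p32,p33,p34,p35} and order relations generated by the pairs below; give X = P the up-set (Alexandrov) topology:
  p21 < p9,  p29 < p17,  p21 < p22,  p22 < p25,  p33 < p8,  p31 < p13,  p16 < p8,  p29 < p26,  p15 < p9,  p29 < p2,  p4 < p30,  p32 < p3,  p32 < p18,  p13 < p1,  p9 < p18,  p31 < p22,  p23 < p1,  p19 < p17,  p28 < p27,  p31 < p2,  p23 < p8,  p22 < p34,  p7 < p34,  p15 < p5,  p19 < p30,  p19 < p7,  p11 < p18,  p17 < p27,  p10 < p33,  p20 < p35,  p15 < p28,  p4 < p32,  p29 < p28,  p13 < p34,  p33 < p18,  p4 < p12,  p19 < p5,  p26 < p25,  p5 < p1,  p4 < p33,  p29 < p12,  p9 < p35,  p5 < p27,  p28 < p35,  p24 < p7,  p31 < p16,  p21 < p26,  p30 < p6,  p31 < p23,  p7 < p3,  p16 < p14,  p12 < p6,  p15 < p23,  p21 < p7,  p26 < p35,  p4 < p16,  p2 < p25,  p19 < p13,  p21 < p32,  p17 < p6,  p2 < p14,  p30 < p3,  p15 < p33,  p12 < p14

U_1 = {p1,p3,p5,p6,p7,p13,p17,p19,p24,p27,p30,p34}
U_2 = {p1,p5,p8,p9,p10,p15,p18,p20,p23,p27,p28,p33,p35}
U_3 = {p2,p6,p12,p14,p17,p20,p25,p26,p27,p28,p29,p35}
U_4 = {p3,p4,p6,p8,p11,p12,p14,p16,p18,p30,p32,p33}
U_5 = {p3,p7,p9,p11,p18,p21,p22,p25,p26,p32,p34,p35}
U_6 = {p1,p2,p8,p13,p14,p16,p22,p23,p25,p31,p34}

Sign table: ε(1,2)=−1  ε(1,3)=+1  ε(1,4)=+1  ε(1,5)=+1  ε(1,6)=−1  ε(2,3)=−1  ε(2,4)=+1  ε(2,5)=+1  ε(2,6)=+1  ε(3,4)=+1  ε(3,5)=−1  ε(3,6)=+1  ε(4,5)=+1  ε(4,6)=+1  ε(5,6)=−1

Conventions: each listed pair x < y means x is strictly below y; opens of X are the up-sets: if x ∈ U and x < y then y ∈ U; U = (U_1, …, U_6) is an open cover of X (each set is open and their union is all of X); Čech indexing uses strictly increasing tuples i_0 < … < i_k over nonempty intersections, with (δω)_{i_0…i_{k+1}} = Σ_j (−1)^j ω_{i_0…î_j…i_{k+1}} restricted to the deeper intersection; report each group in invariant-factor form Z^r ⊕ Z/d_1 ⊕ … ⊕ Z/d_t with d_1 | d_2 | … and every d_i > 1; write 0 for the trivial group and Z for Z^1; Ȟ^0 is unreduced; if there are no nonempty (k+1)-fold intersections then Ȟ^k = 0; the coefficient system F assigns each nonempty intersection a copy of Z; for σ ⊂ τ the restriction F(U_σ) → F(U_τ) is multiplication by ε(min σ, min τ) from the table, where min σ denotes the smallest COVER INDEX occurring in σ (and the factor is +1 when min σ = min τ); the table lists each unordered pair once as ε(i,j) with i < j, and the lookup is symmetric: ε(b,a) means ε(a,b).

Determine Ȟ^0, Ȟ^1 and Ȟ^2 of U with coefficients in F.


Ȟ^0(U;F) ≅ 0, Ȟ^1(U;F) ≅ Z/2 and Ȟ^2(U;F) ≅ Z

nerve simplices:
  U12={p1,p5,p27} U13={p6,p17,p27} U14={p3,p6,p30} U15={p3,p7,p34} U16={p1,p13,p34} U23={p20,p27,p28,p35} U24={p8,p18,p33} U25={p9,p18,p35} U26={p1,p8,p23} U34={p6,p12,p14} U35={p25,p26,p35} U36={p2,p14,p25} U45={p3,p11,p18,p32} U46={p8,p14,p16} U56={p22,p25,p34}
  U123={p27} U126={p1} U134={p6} U145={p3} U156={p34} U235={p35} U245={p18} U246={p8} U346={p14} U356={p25}
C dims 6,15,10; δ0: rk 6, SNF 1^5·2; δ1: rk 9, SNF 1^9
degree 0: 6−6−0 = 0 → Ȟ^0 ≅ 0
degree 1: 15−9−6 = 0 plus torsion [2] → Ȟ^1 ≅ Z/2
degree 2: 10−0−9 = 1 → Ȟ^2 ≅ Z


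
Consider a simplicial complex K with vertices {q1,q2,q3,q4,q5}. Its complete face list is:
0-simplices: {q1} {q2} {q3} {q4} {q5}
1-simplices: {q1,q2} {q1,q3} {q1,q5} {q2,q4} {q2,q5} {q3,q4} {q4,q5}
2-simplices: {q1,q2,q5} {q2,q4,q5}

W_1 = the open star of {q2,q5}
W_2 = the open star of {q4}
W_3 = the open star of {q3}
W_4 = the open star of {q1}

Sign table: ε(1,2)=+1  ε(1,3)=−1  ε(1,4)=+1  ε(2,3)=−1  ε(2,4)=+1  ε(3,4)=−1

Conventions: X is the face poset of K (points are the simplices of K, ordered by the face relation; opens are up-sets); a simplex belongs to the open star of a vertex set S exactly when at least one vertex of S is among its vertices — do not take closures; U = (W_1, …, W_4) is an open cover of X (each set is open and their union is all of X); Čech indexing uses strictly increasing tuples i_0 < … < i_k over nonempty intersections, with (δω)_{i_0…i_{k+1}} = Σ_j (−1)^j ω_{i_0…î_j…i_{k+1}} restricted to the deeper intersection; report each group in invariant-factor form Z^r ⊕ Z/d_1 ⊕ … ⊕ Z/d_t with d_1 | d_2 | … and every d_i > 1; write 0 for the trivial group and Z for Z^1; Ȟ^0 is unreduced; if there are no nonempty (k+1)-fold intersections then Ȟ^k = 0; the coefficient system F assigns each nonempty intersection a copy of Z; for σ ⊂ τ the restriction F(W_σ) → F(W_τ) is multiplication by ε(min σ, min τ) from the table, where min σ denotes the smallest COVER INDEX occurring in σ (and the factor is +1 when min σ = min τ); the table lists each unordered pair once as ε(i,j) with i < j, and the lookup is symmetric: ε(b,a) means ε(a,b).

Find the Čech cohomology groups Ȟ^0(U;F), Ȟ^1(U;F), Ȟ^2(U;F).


Ȟ^0 = Z, Ȟ^1 = Z and Ȟ^2 = 0

nonempty overlaps:
  W1={{q2},{q5},{q1,q2},{q1,q5},{q2,q4},{q2,q5},{q4,q5},{q1,q2,q5},{q2,q4,q5}} W2={{q4},{q2,q4},{q3,q4},{q4,q5},{q2,q4,q5}} W3={{q3},{q1,q3},{q3,q4}} W4={{q1},{q1,q2},{q1,q3},{q1,q5},{q1,q2,q5}}
  W12={{q2,q4},{q4,q5},{q2,q4,q5}} W14={{q1,q2},{q1,q5},{q1,q2,q5}} W23={{q3,q4}} W34={{q1,q3}}
C dims 4,4; δ0: rk 3, SNF 1^3
degree 0: 4−3−0 = 1 → Ȟ^0 ≅ Z
degree 1: 4−0−3 = 1 → Ȟ^1 ≅ Z
degree 2: 0−0−0 = 0 → Ȟ^2 ≅ 0


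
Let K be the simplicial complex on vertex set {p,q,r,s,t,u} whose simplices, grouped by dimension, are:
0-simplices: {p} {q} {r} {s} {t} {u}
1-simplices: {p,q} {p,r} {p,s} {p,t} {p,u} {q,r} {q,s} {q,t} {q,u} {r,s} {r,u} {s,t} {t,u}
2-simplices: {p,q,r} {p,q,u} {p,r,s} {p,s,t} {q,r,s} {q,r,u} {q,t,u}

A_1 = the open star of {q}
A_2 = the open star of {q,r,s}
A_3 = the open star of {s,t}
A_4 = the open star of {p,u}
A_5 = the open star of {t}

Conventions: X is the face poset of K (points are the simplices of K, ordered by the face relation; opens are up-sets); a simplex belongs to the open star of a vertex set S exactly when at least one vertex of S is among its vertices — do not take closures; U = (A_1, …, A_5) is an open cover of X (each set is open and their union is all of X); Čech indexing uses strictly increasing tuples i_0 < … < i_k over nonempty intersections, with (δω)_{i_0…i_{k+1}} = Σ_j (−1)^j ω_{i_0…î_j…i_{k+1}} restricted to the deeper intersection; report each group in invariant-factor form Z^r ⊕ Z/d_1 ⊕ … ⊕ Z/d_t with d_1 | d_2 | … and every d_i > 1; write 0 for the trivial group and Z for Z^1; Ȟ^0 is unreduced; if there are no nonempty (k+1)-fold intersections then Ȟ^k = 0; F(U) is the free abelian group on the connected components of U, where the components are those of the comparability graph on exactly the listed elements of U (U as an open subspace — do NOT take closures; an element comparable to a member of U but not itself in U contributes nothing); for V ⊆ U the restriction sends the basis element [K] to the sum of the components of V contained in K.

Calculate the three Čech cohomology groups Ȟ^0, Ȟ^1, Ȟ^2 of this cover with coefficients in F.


Ȟ^0(U;F) ≅ Z; Ȟ^1(U;F) ≅ Z; Ȟ^2(U;F) ≅ 0

nerve of the cover:
  A1={{q},{p,q},{q,r},{q,s},{q,t},{q,u},{p,q,r},{p,q,u},{q,r,s},{q,r,u},{q,t,u}} A2={{q},{r},{s},{p,q},{p,r},{p,s},{q,r},{q,s},{q,t},{q,u},{r,s},{r,u},{s,t},{p,q,r},{p,q,u},{p,r,s},{p,s,t},{q,r,s},{q,r,u},{q,t,u}} A3={{s},{t},{p,s},{p,t},{q,s},{q,t},{r,s},{s,t},{t,u},{p,r,s},{p,s,t},{q,r,s},{q,t,u}} A4={{p},{u},{p,q},{p,r},{p,s},{p,t},{p,u},{q,u},{r,u},{t,u},{p,q,r},{p,q,u},{p,r,s},{p,s,t},{q,r,u},{q,t,u}} A5={{t},{p,t},{q,t},{s,t},{t,u},{p,s,t},{q,t,u}}
  A12={{q},{p,q},{q,r},{q,s},{q,t},{q,u},{p,q,r},{p,q,u},{q,r,s},{q,r,u},{q,t,u}} A13={{q,s},{q,t},{q,r,s},{q,t,u}} A14={{p,q},{q,u},{p,q,r},{p,q,u},{q,r,u},{q,t,u}} A15={{q,t},{q,t,u}} A23={{s},{p,s},{q,s},{q,t},{r,s},{s,t},{p,r,s},{p,s,t},{q,r,s},{q,t,u}} A24={{p,q},{p,r},{p,s},{q,u},{r,u},{p,q,r},{p,q,u},{p,r,s},{p,s,t},{q,r,u},{q,t,u}} A25={{q,t},{s,t},{p,s,t},{q,t,u}} A34={{p,s},{p,t},{t,u},{p,r,s},{p,s,t},{q,t,u}} A35={{t},{p,t},{q,t},{s,t},{t,u},{p,s,t},{q,t,u}} A45={{p,t},{t,u},{p,s,t},{q,t,u}}
  A123={{q,s},{q,t},{q,r,s},{q,t,u}} A124={{p,q},{q,u},{p,q,r},{p,q,u},{q,r,u},{q,t,u}} A125={{q,t},{q,t,u}} A134={{q,t,u}} A135={{q,t},{q,t,u}} A145={{q,t,u}} A234={{p,s},{p,r,s},{p,s,t},{q,t,u}} A235={{q,t},{s,t},{p,s,t},{q,t,u}} A245={{p,s,t},{q,t,u}} A345={{p,t},{t,u},{p,s,t},{q,t,u}}
  A1234={{q,t,u}} A1235={{q,t},{q,t,u}} A1245={{q,t,u}} A1345={{q,t,u}} A2345={{p,s,t},{q,t,u}}
  A12345={{q,t,u}}
components per intersection:
  A1: {{q},{p,q},{q,r},{q,s},{q,t},{q,u},{p,q,r},{p,q,u},{q,r,s},{q,r,u},{q,t,u}}
  A2: {{q},{r},{s},{p,q},{p,r},{p,s},{q,r},{q,s},{q,t},{q,u},{r,s},{r,u},{s,t},{p,q,r},{p,q,u},{p,r,s},{p,s,t},{q,r,s},{q,r,u},{q,t,u}}
  A3: {{s},{t},{p,s},{p,t},{q,s},{q,t},{r,s},{s,t},{t,u},{p,r,s},{p,s,t},{q,r,s},{q,t,u}}
  A4: {{p},{u},{p,q},{p,r},{p,s},{p,t},{p,u},{q,u},{r,u},{t,u},{p,q,r},{p,q,u},{p,r,s},{p,s,t},{q,r,u},{q,t,u}}
  A5: {{t},{p,t},{q,t},{s,t},{t,u},{p,s,t},{q,t,u}}
  A12: {{q},{p,q},{q,r},{q,s},{q,t},{q,u},{p,q,r},{p,q,u},{q,r,s},{q,r,u},{q,t,u}}
  A13: {{q,s},{q,r,s}} {{q,t},{q,t,u}}
  A14: {{p,q},{q,u},{p,q,r},{p,q,u},{q,r,u},{q,t,u}}
  A15: {{q,t},{q,t,u}}
  A23: {{s},{p,s},{q,s},{r,s},{s,t},{p,r,s},{p,s,t},{q,r,s}} {{q,t},{q,t,u}}
  A24: {{p,q},{p,r},{p,s},{q,u},{r,u},{p,q,r},{p,q,u},{p,r,s},{p,s,t},{q,r,u},{q,t,u}}
  A25: {{q,t},{q,t,u}} {{s,t},{p,s,t}}
  A34: {{p,s},{p,t},{p,r,s},{p,s,t}} {{t,u},{q,t,u}}
  A35: {{t},{p,t},{q,t},{s,t},{t,u},{p,s,t},{q,t,u}}
  A45: {{p,t},{p,s,t}} {{t,u},{q,t,u}}
  A123: {{q,s},{q,r,s}} {{q,t},{q,t,u}}
  A124: {{p,q},{q,u},{p,q,r},{p,q,u},{q,r,u},{q,t,u}}
  A125: {{q,t},{q,t,u}}
  A134: {{q,t,u}}
  A135: {{q,t},{q,t,u}}
  A145: {{q,t,u}}
  A234: {{p,s},{p,r,s},{p,s,t}} {{q,t,u}}
  A235: {{q,t},{q,t,u}} {{s,t},{p,s,t}}
  A245: {{p,s,t}} {{q,t,u}}
  A345: {{p,t},{p,s,t}} {{t,u},{q,t,u}}
  A1234: {{q,t,u}}
  A1235: {{q,t},{q,t,u}}
  A1245: {{q,t,u}}
  A1345: {{q,t,u}}
  A2345: {{p,s,t}} {{q,t,u}}
  A12345: {{q,t,u}}
C dims 5,15,15,6; δ0: rk 4, SNF 1^4; δ1: rk 10, SNF 1^10; δ2: rk 5, SNF 1^5
Ȟ^0 = (5 − 4) − 0 = 1, so Ȟ^0 ≅ Z
Ȟ^1 = (15 − 10) − 4 = 1, so Ȟ^1 ≅ Z
Ȟ^2 = (15 − 5) − 10 = 0, so Ȟ^2 ≅ 0


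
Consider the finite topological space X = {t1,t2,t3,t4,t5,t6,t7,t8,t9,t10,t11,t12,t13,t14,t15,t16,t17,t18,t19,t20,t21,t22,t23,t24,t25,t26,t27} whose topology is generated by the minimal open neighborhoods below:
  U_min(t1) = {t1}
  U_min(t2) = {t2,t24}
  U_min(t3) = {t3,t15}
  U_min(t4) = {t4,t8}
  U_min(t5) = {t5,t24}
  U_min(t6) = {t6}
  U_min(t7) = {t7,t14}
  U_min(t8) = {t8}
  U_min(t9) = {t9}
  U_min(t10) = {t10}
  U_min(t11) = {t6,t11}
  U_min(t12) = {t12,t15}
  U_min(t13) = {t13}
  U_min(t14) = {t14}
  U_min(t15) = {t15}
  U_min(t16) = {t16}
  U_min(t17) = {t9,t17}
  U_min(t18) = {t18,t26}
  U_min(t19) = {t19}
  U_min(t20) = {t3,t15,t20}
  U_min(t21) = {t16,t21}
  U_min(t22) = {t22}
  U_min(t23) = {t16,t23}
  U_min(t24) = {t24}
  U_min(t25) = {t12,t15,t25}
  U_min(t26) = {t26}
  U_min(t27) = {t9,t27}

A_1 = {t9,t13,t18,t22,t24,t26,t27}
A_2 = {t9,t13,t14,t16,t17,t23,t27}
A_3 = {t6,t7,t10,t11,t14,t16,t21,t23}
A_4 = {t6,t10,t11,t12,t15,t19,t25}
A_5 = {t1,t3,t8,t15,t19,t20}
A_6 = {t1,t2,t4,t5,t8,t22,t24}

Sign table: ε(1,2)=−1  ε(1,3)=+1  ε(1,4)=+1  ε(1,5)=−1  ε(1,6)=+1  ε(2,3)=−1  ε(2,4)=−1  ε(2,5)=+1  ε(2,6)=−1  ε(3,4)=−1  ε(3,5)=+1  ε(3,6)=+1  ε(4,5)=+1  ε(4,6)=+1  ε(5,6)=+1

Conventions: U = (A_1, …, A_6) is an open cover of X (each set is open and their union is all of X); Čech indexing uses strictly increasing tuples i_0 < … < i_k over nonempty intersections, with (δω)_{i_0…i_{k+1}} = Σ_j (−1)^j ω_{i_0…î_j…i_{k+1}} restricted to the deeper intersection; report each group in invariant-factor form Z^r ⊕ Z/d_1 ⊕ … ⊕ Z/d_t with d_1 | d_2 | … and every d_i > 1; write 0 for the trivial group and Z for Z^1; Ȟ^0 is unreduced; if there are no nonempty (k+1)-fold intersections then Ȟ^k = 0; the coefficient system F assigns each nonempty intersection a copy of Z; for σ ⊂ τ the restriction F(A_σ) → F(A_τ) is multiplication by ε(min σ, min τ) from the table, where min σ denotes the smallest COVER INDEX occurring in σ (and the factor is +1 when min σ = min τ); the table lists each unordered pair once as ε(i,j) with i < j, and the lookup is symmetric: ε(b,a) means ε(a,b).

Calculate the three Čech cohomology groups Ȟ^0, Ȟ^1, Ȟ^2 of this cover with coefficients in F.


nerve of the cover:
  A12={t9,t13,t27} A16={t22,t24} A23={t14,t16,t23} A34={t6,t10,t11} A45={t15,t19} A56={t1,t8}
C dims 6,6; δ0: rk 6, SNF 1^5·2
Ȟ^0 = (6 − 6) − 0 = 0, so Ȟ^0 ≅ 0
Ȟ^1 = (6 − 0) − 6 = 0 plus torsion [2], so Ȟ^1 ≅ Z/2
Ȟ^2 = (0 − 0) − 0 = 0, so Ȟ^2 ≅ 0

Ȟ^0 ≅ 0, Ȟ^1 ≅ Z/2 and Ȟ^2 ≅ 0
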